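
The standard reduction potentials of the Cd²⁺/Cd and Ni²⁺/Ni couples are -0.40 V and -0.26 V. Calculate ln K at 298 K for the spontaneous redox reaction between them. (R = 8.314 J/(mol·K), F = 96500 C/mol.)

E°_cell = -0.26 − (-0.40) = 0.14 V, with n = 2 electrons transferred.
At equilibrium E = 0, so the Nernst equation gives ln K = nFE°/RT = (2)(96500)(0.14)/((8.314)(298)) = 10.91.

ln K = 10.9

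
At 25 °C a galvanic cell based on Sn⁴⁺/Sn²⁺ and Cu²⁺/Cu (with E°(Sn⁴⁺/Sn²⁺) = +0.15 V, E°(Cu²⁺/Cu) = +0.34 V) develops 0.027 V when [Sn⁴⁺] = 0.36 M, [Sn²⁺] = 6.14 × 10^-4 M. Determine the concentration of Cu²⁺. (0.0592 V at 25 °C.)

From the Nernst equation, log Q = n(E° − E)/0.0592 = 2(0.19 − 0.027)/0.0592 = 5.507, so Q = 3.21 × 10^5.
With Q = [Sn⁴⁺]/([Sn²⁺]·[Cu²⁺]) and the known concentrations, [Cu²⁺] in the denominator gives [Cu²⁺] = 0.0018 M.

0.0018 M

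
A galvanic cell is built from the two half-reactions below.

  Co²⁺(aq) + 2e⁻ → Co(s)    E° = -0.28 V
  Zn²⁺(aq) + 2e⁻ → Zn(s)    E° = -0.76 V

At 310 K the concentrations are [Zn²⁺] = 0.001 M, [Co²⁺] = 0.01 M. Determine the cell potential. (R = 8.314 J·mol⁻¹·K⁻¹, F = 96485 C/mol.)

The Co²⁺/Co couple has the higher reduction potential and acts as the cathode, so E°_cell = -0.28 − (-0.76) = 0.48 V.
Balancing electrons gives n = 2; the reaction quotient is Q = [Zn²⁺]/[Co²⁺] = 0.100.
E = E° − (RT/nF) ln Q = 0.48 − (8.314×310)/(2×96485) × (-2.303) = 0.480 + 0.031 = 0.511 V.

0.511 V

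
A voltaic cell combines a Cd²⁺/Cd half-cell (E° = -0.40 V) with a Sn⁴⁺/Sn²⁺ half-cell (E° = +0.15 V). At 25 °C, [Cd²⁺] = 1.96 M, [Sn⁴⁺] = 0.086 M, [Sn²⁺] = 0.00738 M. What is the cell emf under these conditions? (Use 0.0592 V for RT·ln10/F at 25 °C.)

The Sn⁴⁺/Sn²⁺ couple has the higher reduction potential and acts as the cathode, so E°_cell = +0.15 − (-0.40) = 0.55 V.
Balancing electrons gives n = 2; the reaction quotient is Q = [Cd²⁺]·[Sn²⁺]/[Sn⁴⁺] = 0.168.
At 25 °C, E = E° − (0.0592/n) log Q = 0.55 − (0.0592/2)(-0.774) = 0.550 + 0.023 = 0.573 V.

0.573 V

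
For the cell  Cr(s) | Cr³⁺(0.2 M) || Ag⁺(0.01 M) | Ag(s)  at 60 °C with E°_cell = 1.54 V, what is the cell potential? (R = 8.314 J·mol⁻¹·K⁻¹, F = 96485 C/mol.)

Balancing electrons gives n = 3; the reaction quotient is Q = [Cr³⁺]/[Ag⁺]^3 = 2 × 10^5.
E = E° − (RT/nF) ln Q = 1.54 − (8.314×333)/(3×96485) × (12.206) = 1.540 − 0.117 = 1.423 V.

1.42 V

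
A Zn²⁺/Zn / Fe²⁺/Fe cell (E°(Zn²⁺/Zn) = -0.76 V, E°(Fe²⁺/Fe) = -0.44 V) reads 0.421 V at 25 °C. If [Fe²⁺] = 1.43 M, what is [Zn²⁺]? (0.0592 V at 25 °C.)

From the Nernst equation, log Q = n(E° − E)/0.0592 = 2(0.32 − 0.421)/0.0592 = -3.412, so Q = 3.87 × 10^-4.
With Q = [Zn²⁺]/[Fe²⁺] and the known concentrations, [Zn²⁺] in the numerator gives [Zn²⁺] = 5.5 × 10^-4 M.

5.5 × 10^-4 M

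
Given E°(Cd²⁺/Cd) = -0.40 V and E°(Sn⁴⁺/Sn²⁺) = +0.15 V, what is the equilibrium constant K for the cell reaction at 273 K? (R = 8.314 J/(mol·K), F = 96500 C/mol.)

2 × 10^20

E°_cell = +0.15 − (-0.40) = 0.55 V, with n = 2 electrons transferred.
At equilibrium E = 0, so the Nernst equation gives ln K = nFE°/RT = (2)(96500)(0.55)/((8.314)(273)) = 46.77.
K = e^46.77 = 2 × 10^20.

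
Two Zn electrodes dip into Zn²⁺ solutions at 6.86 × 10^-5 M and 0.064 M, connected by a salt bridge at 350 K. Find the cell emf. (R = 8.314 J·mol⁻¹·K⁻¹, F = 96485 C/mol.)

0.10 V

Both half-cells are Zn²⁺/Zn, so E°_cell = 0. The concentrated side is the cathode; the cell reaction moves Zn²⁺ from high to low concentration with n = 2.
Q = [Zn²⁺]_dilute/[Zn²⁺]_conc = 6.86 × 10^-5/0.064 = 0.00107.
E = 0 − (RT/nF) ln Q = −((8.314×350)/(2×96485))(-6.838) = 0.1031 V.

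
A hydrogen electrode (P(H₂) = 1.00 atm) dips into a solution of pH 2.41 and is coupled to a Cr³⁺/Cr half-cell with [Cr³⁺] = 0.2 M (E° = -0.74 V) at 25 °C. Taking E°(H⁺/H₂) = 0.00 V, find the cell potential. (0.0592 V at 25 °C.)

0.61 V

The hydrogen couple is the cathode, so E°_cell = 0.74 V; n = 6.
[H⁺] = 10^(−2.41) = 0.0039 M, and Q = [Cr³⁺]^2·P(H₂)^3 / [H⁺]^6 = 1.15 × 10^13.
E = E° − (0.0592/6) log Q = 0.74 − (0.0592/6)(13.062) = 0.611 V.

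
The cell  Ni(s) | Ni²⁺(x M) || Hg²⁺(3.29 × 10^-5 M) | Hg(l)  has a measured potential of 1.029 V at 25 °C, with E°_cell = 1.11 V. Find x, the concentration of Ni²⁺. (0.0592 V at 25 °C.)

From the Nernst equation, log Q = n(E° − E)/0.0592 = 2(1.11 − 1.029)/0.0592 = 2.736, so Q = 545.
With Q = [Ni²⁺]/[Hg²⁺] and the known concentrations, [Ni²⁺] in the numerator gives [Ni²⁺] = 0.018 M.

0.018 M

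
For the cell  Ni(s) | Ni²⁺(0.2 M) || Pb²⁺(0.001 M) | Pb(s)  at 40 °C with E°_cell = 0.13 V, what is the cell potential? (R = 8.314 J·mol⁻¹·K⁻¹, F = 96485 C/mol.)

0.059 V

Balancing electrons gives n = 2; the reaction quotient is Q = [Ni²⁺]/[Pb²⁺] = 200.
E = E° − (RT/nF) ln Q = 0.13 − (8.314×313)/(2×96485) × (5.298) = 0.130 − 0.071 = 0.059 V.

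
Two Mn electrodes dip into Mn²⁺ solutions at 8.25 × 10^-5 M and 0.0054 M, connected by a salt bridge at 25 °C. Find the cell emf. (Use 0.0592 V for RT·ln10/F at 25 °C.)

0.054 V

Both half-cells are Mn²⁺/Mn, so E°_cell = 0. The concentrated side is the cathode; the cell reaction moves Mn²⁺ from high to low concentration with n = 2.
Q = [Mn²⁺]_dilute/[Mn²⁺]_conc = 8.25 × 10^-5/0.0054 = 0.0153.
E = 0 − (0.0592/2) log Q = −(0.0592/2)(-1.816) = 0.0538 V.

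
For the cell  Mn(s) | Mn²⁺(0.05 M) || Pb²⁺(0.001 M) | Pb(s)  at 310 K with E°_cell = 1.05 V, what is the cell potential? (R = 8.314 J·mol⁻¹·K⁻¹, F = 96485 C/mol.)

Balancing electrons gives n = 2; the reaction quotient is Q = [Mn²⁺]/[Pb²⁺] = 50.0.
E = E° − (RT/nF) ln Q = 1.05 − (8.314×310)/(2×96485) × (3.912) = 1.050 − 0.052 = 0.998 V.

0.998 V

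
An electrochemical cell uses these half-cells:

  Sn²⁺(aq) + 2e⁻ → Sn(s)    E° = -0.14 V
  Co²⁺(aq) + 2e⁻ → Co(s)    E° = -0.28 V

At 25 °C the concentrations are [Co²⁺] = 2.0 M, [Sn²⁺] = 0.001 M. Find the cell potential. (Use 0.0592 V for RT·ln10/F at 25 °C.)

The Sn²⁺/Sn couple has the higher reduction potential and acts as the cathode, so E°_cell = -0.14 − (-0.28) = 0.14 V.
Balancing electrons gives n = 2; the reaction quotient is Q = [Co²⁺]/[Sn²⁺] = 2000.
At 25 °C, E = E° − (0.0592/n) log Q = 0.14 − (0.0592/2)(3.301) = 0.140 − 0.098 = 0.042 V.

0.042 V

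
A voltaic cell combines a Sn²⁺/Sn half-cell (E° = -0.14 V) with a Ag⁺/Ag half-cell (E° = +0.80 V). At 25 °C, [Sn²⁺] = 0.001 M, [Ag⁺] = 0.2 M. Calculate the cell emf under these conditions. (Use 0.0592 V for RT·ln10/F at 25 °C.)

The Ag⁺/Ag couple has the higher reduction potential and acts as the cathode, so E°_cell = +0.80 − (-0.14) = 0.94 V.
Balancing electrons gives n = 2; the reaction quotient is Q = [Sn²⁺]/[Ag⁺]^2 = 0.0250.
At 25 °C, E = E° − (0.0592/n) log Q = 0.94 − (0.0592/2)(-1.602) = 0.940 + 0.047 = 0.987 V.

0.987 V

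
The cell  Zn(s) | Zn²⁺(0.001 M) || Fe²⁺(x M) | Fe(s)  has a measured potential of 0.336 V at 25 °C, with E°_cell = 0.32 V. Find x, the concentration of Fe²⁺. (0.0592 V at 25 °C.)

From the Nernst equation, log Q = n(E° − E)/0.0592 = 2(0.32 − 0.336)/0.0592 = -0.541, so Q = 0.288.
With Q = [Zn²⁺]/[Fe²⁺] and the known concentrations, [Fe²⁺] in the denominator gives [Fe²⁺] = 0.0035 M.

0.0035 M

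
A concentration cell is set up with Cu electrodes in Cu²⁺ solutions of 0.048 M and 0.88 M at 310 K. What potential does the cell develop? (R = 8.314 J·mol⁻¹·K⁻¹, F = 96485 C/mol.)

0.039 V

Both half-cells are Cu²⁺/Cu, so E°_cell = 0. The concentrated side is the cathode; the cell reaction moves Cu²⁺ from high to low concentration with n = 2.
Q = [Cu²⁺]_dilute/[Cu²⁺]_conc = 0.048/0.88 = 0.0545.
E = 0 − (RT/nF) ln Q = −((8.314×310)/(2×96485))(-2.909) = 0.0389 V.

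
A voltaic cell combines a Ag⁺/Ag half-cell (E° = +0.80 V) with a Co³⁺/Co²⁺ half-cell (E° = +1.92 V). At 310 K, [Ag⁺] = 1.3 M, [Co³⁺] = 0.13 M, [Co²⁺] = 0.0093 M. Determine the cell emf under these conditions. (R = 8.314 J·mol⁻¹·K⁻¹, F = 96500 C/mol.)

1.18 V

The Co³⁺/Co²⁺ couple has the higher reduction potential and acts as the cathode, so E°_cell = +1.92 − (+0.80) = 1.12 V.
Balancing electrons gives n = 1; the reaction quotient is Q = [Ag⁺]·[Co²⁺]/[Co³⁺] = 0.0930.
E = E° − (RT/nF) ln Q = 1.12 − (8.314×310)/(1×96500) × (-2.375) = 1.120 + 0.063 = 1.183 V.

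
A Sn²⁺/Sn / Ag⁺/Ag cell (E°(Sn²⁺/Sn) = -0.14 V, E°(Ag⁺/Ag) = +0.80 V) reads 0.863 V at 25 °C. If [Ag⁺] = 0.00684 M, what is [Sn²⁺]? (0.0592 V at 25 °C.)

From the Nernst equation, log Q = n(E° − E)/0.0592 = 2(0.94 − 0.863)/0.0592 = 2.601, so Q = 399.
With Q = [Sn²⁺]/[Ag⁺]^2 and the known concentrations, [Sn²⁺] in the numerator gives [Sn²⁺] = 0.019 M.

0.019 M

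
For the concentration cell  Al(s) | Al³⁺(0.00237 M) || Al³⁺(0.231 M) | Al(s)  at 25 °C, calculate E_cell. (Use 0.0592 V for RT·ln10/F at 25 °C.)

0.039 V

Both half-cells are Al³⁺/Al, so E°_cell = 0. The concentrated side is the cathode; the cell reaction moves Al³⁺ from high to low concentration with n = 3.
Q = [Al³⁺]_dilute/[Al³⁺]_conc = 0.00237/0.231 = 0.0103.
E = 0 − (0.0592/3) log Q = −(0.0592/3)(-1.989) = 0.0392 V.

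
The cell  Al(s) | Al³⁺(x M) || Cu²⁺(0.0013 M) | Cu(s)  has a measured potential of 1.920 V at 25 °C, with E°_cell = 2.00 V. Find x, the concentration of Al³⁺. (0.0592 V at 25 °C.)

0.53 M

From the Nernst equation, log Q = n(E° − E)/0.0592 = 6(2.00 − 1.920)/0.0592 = 8.108, so Q = 1.28 × 10^8.
With Q = [Al³⁺]^2/[Cu²⁺]^3 and the known concentrations, [Al³⁺]^2 in the numerator gives [Al³⁺] = 0.53 M.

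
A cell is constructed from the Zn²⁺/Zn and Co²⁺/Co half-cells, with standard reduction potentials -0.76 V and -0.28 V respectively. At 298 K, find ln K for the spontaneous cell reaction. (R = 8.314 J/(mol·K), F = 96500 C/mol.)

ln K = 37.4

E°_cell = -0.28 − (-0.76) = 0.48 V, with n = 2 electrons transferred.
At equilibrium E = 0, so the Nernst equation gives ln K = nFE°/RT = (2)(96500)(0.48)/((8.314)(298)) = 37.39.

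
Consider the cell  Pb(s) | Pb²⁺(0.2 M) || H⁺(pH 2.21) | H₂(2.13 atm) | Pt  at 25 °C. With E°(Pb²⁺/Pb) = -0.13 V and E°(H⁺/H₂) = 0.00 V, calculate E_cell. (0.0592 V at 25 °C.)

0.010 V

The hydrogen couple is the cathode, so E°_cell = 0.13 V; n = 2.
[H⁺] = 10^(−2.21) = 0.0062 M, and Q = [Pb²⁺]·P(H₂) / [H⁺]^2 = 1.12 × 10^4.
E = E° − (0.0592/2) log Q = 0.13 − (0.0592/2)(4.049) = 0.010 V.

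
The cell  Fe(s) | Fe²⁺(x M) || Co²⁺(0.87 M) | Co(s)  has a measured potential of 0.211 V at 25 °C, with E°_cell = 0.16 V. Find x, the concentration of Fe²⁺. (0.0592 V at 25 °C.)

0.016 M

From the Nernst equation, log Q = n(E° − E)/0.0592 = 2(0.16 − 0.211)/0.0592 = -1.723, so Q = 0.0189.
With Q = [Fe²⁺]/[Co²⁺] and the known concentrations, [Fe²⁺] in the numerator gives [Fe²⁺] = 0.016 M.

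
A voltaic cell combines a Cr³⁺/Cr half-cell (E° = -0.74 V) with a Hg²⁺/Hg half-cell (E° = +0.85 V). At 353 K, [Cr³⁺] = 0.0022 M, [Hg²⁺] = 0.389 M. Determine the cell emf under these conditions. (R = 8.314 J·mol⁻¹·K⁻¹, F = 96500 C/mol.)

The Hg²⁺/Hg couple has the higher reduction potential and acts as the cathode, so E°_cell = +0.85 − (-0.74) = 1.59 V.
Balancing electrons gives n = 6; the reaction quotient is Q = [Cr³⁺]^2/[Hg²⁺]^3 = 8.22 × 10^-5.
E = E° − (RT/nF) ln Q = 1.59 − (8.314×353)/(6×96500) × (-9.406) = 1.590 + 0.048 = 1.638 V.

1.64 V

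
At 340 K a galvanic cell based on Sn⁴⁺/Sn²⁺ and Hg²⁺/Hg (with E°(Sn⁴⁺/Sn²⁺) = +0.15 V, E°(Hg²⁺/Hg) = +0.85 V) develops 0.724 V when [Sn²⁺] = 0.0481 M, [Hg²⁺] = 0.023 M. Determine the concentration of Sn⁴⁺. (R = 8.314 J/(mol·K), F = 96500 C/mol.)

2.1 × 10^-4 M

From the Nernst equation, ln Q = nF(E° − E)/RT = 2×96500×(0.70 − 0.724)/(8.314×340) = -1.639, so Q = 0.194.
With Q = [Sn⁴⁺]/([Sn²⁺]·[Hg²⁺]) and the known concentrations, [Sn⁴⁺] in the numerator gives [Sn⁴⁺] = 2.1 × 10^-4 M.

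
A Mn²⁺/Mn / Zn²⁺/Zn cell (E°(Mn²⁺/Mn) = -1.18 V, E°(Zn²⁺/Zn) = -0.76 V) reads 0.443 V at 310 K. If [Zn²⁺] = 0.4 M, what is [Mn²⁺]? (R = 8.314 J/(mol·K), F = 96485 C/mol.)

0.071 M

From the Nernst equation, ln Q = nF(E° − E)/RT = 2×96485×(0.42 − 0.443)/(8.314×310) = -1.722, so Q = 0.179.
With Q = [Mn²⁺]/[Zn²⁺] and the known concentrations, [Mn²⁺] in the numerator gives [Mn²⁺] = 0.071 M.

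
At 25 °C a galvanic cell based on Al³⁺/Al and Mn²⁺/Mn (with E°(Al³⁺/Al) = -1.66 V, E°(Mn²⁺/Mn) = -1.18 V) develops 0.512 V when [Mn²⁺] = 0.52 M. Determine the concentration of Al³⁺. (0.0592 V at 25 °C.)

0.009 M

From the Nernst equation, log Q = n(E° − E)/0.0592 = 6(0.48 − 0.512)/0.0592 = -3.243, so Q = 5.71 × 10^-4.
With Q = [Al³⁺]^2/[Mn²⁺]^3 and the known concentrations, [Al³⁺]^2 in the numerator gives [Al³⁺] = 0.009 M.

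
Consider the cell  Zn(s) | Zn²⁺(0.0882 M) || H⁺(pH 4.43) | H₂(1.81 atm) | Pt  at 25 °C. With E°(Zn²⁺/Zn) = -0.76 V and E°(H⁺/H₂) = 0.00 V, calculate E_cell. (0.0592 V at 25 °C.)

0.52 V

The hydrogen couple is the cathode, so E°_cell = 0.76 V; n = 2.
[H⁺] = 10^(−4.43) = 3.7 × 10^-5 M, and Q = [Zn²⁺]·P(H₂) / [H⁺]^2 = 1.16 × 10^8.
E = E° − (0.0592/2) log Q = 0.76 − (0.0592/2)(8.063) = 0.521 V.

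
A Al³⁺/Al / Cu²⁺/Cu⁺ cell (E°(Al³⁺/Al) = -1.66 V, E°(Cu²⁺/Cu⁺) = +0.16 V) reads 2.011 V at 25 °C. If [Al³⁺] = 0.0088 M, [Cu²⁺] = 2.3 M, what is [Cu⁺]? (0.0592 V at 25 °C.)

0.0066 M

From the Nernst equation, log Q = n(E° − E)/0.0592 = 3(1.82 − 2.011)/0.0592 = -9.679, so Q = 2.09 × 10^-10.
With Q = [Al³⁺]·[Cu⁺]^3/[Cu²⁺]^3 and the known concentrations, [Cu⁺]^3 in the numerator gives [Cu⁺] = 0.0066 M.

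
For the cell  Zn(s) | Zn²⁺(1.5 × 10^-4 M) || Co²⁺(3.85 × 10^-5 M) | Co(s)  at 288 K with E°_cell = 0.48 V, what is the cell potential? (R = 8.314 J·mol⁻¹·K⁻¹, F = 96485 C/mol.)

0.463 V

Balancing electrons gives n = 2; the reaction quotient is Q = [Zn²⁺]/[Co²⁺] = 3.90.
E = E° − (RT/nF) ln Q = 0.48 − (8.314×288)/(2×96485) × (1.360) = 0.480 − 0.017 = 0.463 V.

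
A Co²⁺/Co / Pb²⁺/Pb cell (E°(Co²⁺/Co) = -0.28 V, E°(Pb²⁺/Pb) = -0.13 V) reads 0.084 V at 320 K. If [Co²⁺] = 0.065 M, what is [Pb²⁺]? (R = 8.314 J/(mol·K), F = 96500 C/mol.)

5.4 × 10^-4 M

From the Nernst equation, ln Q = nF(E° − E)/RT = 2×96500×(0.15 − 0.084)/(8.314×320) = 4.788, so Q = 120.
With Q = [Co²⁺]/[Pb²⁺] and the known concentrations, [Pb²⁺] in the denominator gives [Pb²⁺] = 5.4 × 10^-4 M.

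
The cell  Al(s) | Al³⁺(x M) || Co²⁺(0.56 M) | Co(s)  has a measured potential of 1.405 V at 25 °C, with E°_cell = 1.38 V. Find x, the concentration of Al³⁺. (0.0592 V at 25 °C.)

From the Nernst equation, log Q = n(E° − E)/0.0592 = 6(1.38 − 1.405)/0.0592 = -2.534, so Q = 0.00293.
With Q = [Al³⁺]^2/[Co²⁺]^3 and the known concentrations, [Al³⁺]^2 in the numerator gives [Al³⁺] = 0.023 M.

0.023 M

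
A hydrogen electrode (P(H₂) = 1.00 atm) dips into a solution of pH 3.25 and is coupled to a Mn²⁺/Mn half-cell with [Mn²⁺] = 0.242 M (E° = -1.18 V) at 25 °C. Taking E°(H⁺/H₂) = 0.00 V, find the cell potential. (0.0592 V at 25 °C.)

The hydrogen couple is the cathode, so E°_cell = 1.18 V; n = 2.
[H⁺] = 10^(−3.25) = 5.6 × 10^-4 M, and Q = [Mn²⁺]·P(H₂) / [H⁺]^2 = 7.65 × 10^5.
E = E° − (0.0592/2) log Q = 1.18 − (0.0592/2)(5.884) = 1.006 V.

1.01 V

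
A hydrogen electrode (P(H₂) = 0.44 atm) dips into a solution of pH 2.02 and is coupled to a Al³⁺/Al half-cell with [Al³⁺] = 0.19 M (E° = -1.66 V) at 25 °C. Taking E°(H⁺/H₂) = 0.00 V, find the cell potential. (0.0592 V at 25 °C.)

The hydrogen couple is the cathode, so E°_cell = 1.66 V; n = 6.
[H⁺] = 10^(−2.02) = 0.0095 M, and Q = [Al³⁺]^2·P(H₂)^3 / [H⁺]^6 = 4.05 × 10^9.
E = E° − (0.0592/6) log Q = 1.66 − (0.0592/6)(9.608) = 1.565 V.

1.57 V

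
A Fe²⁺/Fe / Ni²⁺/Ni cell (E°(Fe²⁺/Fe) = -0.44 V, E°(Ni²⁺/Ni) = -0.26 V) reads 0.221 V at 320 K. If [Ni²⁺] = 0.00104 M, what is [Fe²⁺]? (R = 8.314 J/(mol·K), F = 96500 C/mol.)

From the Nernst equation, ln Q = nF(E° − E)/RT = 2×96500×(0.18 − 0.221)/(8.314×320) = -2.974, so Q = 0.0511.
With Q = [Fe²⁺]/[Ni²⁺] and the known concentrations, [Fe²⁺] in the numerator gives [Fe²⁺] = 5.3 × 10^-5 M.

5.3 × 10^-5 M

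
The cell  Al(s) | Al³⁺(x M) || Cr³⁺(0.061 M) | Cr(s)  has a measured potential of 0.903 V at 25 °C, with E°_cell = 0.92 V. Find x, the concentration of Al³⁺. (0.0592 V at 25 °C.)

0.44 M

From the Nernst equation, log Q = n(E° − E)/0.0592 = 3(0.92 − 0.903)/0.0592 = 0.861, so Q = 7.27.
With Q = [Al³⁺]/[Cr³⁺] and the known concentrations, [Al³⁺] in the numerator gives [Al³⁺] = 0.44 M.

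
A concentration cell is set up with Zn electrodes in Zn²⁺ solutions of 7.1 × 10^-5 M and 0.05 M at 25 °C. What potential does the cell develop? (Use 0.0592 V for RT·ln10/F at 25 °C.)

Both half-cells are Zn²⁺/Zn, so E°_cell = 0. The concentrated side is the cathode; the cell reaction moves Zn²⁺ from high to low concentration with n = 2.
Q = [Zn²⁺]_dilute/[Zn²⁺]_conc = 7.1 × 10^-5/0.05 = 0.00142.
E = 0 − (0.0592/2) log Q = −(0.0592/2)(-2.848) = 0.0843 V.

0.084 V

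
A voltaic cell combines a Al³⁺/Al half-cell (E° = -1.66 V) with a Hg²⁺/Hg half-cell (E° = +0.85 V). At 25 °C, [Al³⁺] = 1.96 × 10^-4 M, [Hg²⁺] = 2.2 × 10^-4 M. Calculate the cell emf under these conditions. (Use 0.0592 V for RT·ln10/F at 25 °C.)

2.47 V

The Hg²⁺/Hg couple has the higher reduction potential and acts as the cathode, so E°_cell = +0.85 − (-1.66) = 2.51 V.
Balancing electrons gives n = 6; the reaction quotient is Q = [Al³⁺]^2/[Hg²⁺]^3 = 3610.
At 25 °C, E = E° − (0.0592/n) log Q = 2.51 − (0.0592/6)(3.557) = 2.510 − 0.035 = 2.475 V.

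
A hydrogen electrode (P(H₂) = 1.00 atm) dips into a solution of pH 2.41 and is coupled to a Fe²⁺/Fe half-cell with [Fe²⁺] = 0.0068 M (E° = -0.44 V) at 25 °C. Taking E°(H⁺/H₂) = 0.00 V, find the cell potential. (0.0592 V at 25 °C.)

The hydrogen couple is the cathode, so E°_cell = 0.44 V; n = 2.
[H⁺] = 10^(−2.41) = 0.0039 M, and Q = [Fe²⁺]·P(H₂) / [H⁺]^2 = 449.
E = E° − (0.0592/2) log Q = 0.44 − (0.0592/2)(2.653) = 0.361 V.

0.36 V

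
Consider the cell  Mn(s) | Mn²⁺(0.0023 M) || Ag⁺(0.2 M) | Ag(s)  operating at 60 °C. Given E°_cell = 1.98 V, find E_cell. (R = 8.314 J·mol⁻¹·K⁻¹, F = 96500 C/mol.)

2.02 V

Balancing electrons gives n = 2; the reaction quotient is Q = [Mn²⁺]/[Ag⁺]^2 = 0.0575.
E = E° − (RT/nF) ln Q = 1.98 − (8.314×333)/(2×96500) × (-2.856) = 1.980 + 0.041 = 2.021 V.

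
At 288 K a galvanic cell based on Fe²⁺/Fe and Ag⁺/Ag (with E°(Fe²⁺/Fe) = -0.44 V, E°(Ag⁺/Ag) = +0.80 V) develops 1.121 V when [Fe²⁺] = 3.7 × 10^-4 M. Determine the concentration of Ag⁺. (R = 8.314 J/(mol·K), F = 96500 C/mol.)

1.6 × 10^-4 M

From the Nernst equation, ln Q = nF(E° − E)/RT = 2×96500×(1.24 − 1.121)/(8.314×288) = 9.592, so Q = 1.46 × 10^4.
With Q = [Fe²⁺]/[Ag⁺]^2 and the known concentrations, [Ag⁺]^2 in the denominator gives [Ag⁺] = 1.6 × 10^-4 M.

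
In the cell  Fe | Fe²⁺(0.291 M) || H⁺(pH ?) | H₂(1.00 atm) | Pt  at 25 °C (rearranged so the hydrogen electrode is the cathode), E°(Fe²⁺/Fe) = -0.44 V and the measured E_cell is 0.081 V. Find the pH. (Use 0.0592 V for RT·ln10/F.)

E°_cell = 0.44 V and n = 2.
log Q = n(E° − E)/0.0592 = 2×(0.44 − 0.081)/0.0592 = 12.128.
With Q = [Fe²⁺]·P(H₂) / [H⁺]^2, solving for [H⁺] gives log[H⁺] = -6.332, so pH = 6.33.

pH = 6.33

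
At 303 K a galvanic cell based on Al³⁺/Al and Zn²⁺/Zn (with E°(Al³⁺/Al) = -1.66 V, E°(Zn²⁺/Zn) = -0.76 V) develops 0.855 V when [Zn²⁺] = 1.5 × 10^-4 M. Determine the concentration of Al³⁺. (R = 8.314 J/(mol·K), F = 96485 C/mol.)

3.2 × 10^-4 M

From the Nernst equation, ln Q = nF(E° − E)/RT = 6×96485×(0.90 − 0.855)/(8.314×303) = 10.341, so Q = 3.1 × 10^4.
With Q = [Al³⁺]^2/[Zn²⁺]^3 and the known concentrations, [Al³⁺]^2 in the numerator gives [Al³⁺] = 3.2 × 10^-4 M.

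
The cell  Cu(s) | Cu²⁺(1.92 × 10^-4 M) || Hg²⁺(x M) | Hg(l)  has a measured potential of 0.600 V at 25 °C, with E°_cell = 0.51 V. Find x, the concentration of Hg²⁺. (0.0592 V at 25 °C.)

From the Nernst equation, log Q = n(E° − E)/0.0592 = 2(0.51 − 0.600)/0.0592 = -3.041, so Q = 9.11 × 10^-4.
With Q = [Cu²⁺]/[Hg²⁺] and the known concentrations, [Hg²⁺] in the denominator gives [Hg²⁺] = 0.21 M.

0.21 M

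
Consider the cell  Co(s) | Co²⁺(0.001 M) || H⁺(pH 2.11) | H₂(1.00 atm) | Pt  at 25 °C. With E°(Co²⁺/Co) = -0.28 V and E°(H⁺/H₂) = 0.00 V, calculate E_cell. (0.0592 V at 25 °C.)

The hydrogen couple is the cathode, so E°_cell = 0.28 V; n = 2.
[H⁺] = 10^(−2.11) = 0.0078 M, and Q = [Co²⁺]·P(H₂) / [H⁺]^2 = 16.6.
E = E° − (0.0592/2) log Q = 0.28 − (0.0592/2)(1.220) = 0.244 V.

0.24 V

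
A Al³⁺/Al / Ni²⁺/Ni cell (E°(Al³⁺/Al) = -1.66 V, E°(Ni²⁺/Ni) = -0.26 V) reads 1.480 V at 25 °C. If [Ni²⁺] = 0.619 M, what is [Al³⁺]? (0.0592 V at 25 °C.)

From the Nernst equation, log Q = n(E° − E)/0.0592 = 6(1.40 − 1.480)/0.0592 = -8.108, so Q = 7.8 × 10^-9.
With Q = [Al³⁺]^2/[Ni²⁺]^3 and the known concentrations, [Al³⁺]^2 in the numerator gives [Al³⁺] = 4.3 × 10^-5 M.

4.3 × 10^-5 M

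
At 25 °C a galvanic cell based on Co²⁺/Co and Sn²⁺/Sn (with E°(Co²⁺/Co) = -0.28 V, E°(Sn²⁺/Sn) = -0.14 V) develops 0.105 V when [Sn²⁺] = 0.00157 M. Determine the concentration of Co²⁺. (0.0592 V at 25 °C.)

From the Nernst equation, log Q = n(E° − E)/0.0592 = 2(0.14 − 0.105)/0.0592 = 1.182, so Q = 15.2.
With Q = [Co²⁺]/[Sn²⁺] and the known concentrations, [Co²⁺] in the numerator gives [Co²⁺] = 0.024 M.

0.024 M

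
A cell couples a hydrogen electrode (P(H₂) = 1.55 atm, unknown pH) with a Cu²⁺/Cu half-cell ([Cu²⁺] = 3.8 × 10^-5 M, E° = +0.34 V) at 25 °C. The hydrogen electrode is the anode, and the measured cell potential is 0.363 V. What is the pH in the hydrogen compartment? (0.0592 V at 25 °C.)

pH = 2.50

E°_cell = 0.34 V and n = 2.
log Q = n(E° − E)/0.0592 = 2×(0.34 − 0.363)/0.0592 = -0.777.
With Q = [H⁺]^2 / ([Cu²⁺]·P(H₂)), solving for [H⁺] gives log[H⁺] = -2.503, so pH = 2.50.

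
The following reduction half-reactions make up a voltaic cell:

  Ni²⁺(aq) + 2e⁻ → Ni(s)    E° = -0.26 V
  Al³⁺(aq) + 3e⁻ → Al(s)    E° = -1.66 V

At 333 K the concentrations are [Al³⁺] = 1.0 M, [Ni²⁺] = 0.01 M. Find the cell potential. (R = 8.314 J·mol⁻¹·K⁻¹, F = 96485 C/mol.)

The Ni²⁺/Ni couple has the higher reduction potential and acts as the cathode, so E°_cell = -0.26 − (-1.66) = 1.40 V.
Balancing electrons gives n = 6; the reaction quotient is Q = [Al³⁺]^2/[Ni²⁺]^3 = 1 × 10^6.
E = E° − (RT/nF) ln Q = 1.40 − (8.314×333)/(6×96485) × (13.816) = 1.400 − 0.066 = 1.334 V.

1.33 V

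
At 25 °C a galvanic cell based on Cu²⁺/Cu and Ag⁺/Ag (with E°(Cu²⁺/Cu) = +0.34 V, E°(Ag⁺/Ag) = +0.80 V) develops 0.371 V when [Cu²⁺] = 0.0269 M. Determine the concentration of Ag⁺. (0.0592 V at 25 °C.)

From the Nernst equation, log Q = n(E° − E)/0.0592 = 2(0.46 − 0.371)/0.0592 = 3.007, so Q = 1020.
With Q = [Cu²⁺]/[Ag⁺]^2 and the known concentrations, [Ag⁺]^2 in the denominator gives [Ag⁺] = 0.0051 M.

0.0051 M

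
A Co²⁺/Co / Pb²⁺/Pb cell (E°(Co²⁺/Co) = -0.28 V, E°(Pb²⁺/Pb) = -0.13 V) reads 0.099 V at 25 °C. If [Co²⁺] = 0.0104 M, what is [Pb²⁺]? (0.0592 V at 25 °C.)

From the Nernst equation, log Q = n(E° − E)/0.0592 = 2(0.15 − 0.099)/0.0592 = 1.723, so Q = 52.8.
With Q = [Co²⁺]/[Pb²⁺] and the known concentrations, [Pb²⁺] in the denominator gives [Pb²⁺] = 2 × 10^-4 M.

2 × 10^-4 M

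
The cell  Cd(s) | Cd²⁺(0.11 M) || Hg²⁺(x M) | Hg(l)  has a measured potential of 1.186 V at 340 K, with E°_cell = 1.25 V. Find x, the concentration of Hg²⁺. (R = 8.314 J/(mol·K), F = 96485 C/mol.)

From the Nernst equation, ln Q = nF(E° − E)/RT = 2×96485×(1.25 − 1.186)/(8.314×340) = 4.369, so Q = 79.0.
With Q = [Cd²⁺]/[Hg²⁺] and the known concentrations, [Hg²⁺] in the denominator gives [Hg²⁺] = 0.0014 M.

0.0014 M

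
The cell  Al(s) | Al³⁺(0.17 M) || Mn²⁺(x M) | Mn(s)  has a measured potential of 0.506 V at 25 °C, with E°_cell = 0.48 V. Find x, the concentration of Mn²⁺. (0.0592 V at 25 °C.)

From the Nernst equation, log Q = n(E° − E)/0.0592 = 6(0.48 − 0.506)/0.0592 = -2.635, so Q = 0.00232.
With Q = [Al³⁺]^2/[Mn²⁺]^3 and the known concentrations, [Mn²⁺]^3 in the denominator gives [Mn²⁺] = 2.3 M.

2.3 M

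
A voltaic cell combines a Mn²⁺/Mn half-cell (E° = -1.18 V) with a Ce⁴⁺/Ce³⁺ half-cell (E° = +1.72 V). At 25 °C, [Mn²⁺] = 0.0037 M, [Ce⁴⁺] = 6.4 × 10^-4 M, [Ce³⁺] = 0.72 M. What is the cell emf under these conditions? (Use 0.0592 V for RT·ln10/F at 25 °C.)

The Ce⁴⁺/Ce³⁺ couple has the higher reduction potential and acts as the cathode, so E°_cell = +1.72 − (-1.18) = 2.90 V.
Balancing electrons gives n = 2; the reaction quotient is Q = [Mn²⁺]·[Ce³⁺]^2/[Ce⁴⁺]^2 = 4680.
At 25 °C, E = E° − (0.0592/n) log Q = 2.90 − (0.0592/2)(3.671) = 2.900 − 0.109 = 2.791 V.

2.79 V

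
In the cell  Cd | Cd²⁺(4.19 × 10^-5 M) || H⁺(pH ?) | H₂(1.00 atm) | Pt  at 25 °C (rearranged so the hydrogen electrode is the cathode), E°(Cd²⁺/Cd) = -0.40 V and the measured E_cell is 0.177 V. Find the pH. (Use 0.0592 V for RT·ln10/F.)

pH = 5.96

E°_cell = 0.40 V and n = 2.
log Q = n(E° − E)/0.0592 = 2×(0.40 − 0.177)/0.0592 = 7.534.
With Q = [Cd²⁺]·P(H₂) / [H⁺]^2, solving for [H⁺] gives log[H⁺] = -5.956, so pH = 5.96.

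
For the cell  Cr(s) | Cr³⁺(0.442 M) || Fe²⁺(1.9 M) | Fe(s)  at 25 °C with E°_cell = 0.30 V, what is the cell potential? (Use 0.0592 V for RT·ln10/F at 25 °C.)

Balancing electrons gives n = 6; the reaction quotient is Q = [Cr³⁺]^2/[Fe²⁺]^3 = 0.0285.
At 25 °C, E = E° − (0.0592/n) log Q = 0.30 − (0.0592/6)(-1.545) = 0.300 + 0.015 = 0.315 V.

0.315 V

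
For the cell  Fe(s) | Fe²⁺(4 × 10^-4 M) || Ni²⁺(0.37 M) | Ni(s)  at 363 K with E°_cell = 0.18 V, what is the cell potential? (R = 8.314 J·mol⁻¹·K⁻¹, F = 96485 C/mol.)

Balancing electrons gives n = 2; the reaction quotient is Q = [Fe²⁺]/[Ni²⁺] = 0.00108.
E = E° − (RT/nF) ln Q = 0.18 − (8.314×363)/(2×96485) × (-6.830) = 0.180 + 0.107 = 0.287 V.

0.287 V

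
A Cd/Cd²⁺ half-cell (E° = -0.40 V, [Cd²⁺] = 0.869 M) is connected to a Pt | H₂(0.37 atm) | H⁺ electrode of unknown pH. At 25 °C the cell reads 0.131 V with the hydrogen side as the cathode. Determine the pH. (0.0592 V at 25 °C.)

pH = 4.79

E°_cell = 0.40 V and n = 2.
log Q = n(E° − E)/0.0592 = 2×(0.40 − 0.131)/0.0592 = 9.088.
With Q = [Cd²⁺]·P(H₂) / [H⁺]^2, solving for [H⁺] gives log[H⁺] = -4.790, so pH = 4.79.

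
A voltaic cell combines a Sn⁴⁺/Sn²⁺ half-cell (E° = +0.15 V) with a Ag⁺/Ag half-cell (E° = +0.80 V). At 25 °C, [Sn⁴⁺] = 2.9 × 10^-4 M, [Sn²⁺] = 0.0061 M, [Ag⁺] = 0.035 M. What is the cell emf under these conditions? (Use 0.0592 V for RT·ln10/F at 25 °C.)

0.603 V

The Ag⁺/Ag couple has the higher reduction potential and acts as the cathode, so E°_cell = +0.80 − (+0.15) = 0.65 V.
Balancing electrons gives n = 2; the reaction quotient is Q = [Sn⁴⁺]/([Sn²⁺]·[Ag⁺]^2) = 38.8.
At 25 °C, E = E° − (0.0592/n) log Q = 0.65 − (0.0592/2)(1.589) = 0.650 − 0.047 = 0.603 V.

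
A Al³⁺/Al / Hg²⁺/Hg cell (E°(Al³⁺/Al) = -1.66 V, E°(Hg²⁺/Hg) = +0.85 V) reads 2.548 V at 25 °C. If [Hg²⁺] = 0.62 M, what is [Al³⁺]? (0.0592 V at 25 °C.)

From the Nernst equation, log Q = n(E° − E)/0.0592 = 6(2.51 − 2.548)/0.0592 = -3.851, so Q = 1.41 × 10^-4.
With Q = [Al³⁺]^2/[Hg²⁺]^3 and the known concentrations, [Al³⁺]^2 in the numerator gives [Al³⁺] = 0.0058 M.

0.0058 M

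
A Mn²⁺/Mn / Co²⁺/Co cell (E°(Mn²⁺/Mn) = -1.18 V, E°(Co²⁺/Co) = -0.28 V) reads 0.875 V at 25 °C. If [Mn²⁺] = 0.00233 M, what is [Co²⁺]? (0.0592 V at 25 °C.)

From the Nernst equation, log Q = n(E° − E)/0.0592 = 2(0.90 − 0.875)/0.0592 = 0.845, so Q = 6.99.
With Q = [Mn²⁺]/[Co²⁺] and the known concentrations, [Co²⁺] in the denominator gives [Co²⁺] = 3.3 × 10^-4 M.

3.3 × 10^-4 M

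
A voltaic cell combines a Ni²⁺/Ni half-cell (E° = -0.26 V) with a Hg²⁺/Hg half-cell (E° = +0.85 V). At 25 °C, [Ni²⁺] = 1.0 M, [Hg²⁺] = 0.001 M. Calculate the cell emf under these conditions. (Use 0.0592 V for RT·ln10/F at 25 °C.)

1.02 V

The Hg²⁺/Hg couple has the higher reduction potential and acts as the cathode, so E°_cell = +0.85 − (-0.26) = 1.11 V.
Balancing electrons gives n = 2; the reaction quotient is Q = [Ni²⁺]/[Hg²⁺] = 1000.
At 25 °C, E = E° − (0.0592/n) log Q = 1.11 − (0.0592/2)(3.000) = 1.110 − 0.089 = 1.021 V.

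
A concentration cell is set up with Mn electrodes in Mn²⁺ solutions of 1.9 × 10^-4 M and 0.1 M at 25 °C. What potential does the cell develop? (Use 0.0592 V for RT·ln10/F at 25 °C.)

Both half-cells are Mn²⁺/Mn, so E°_cell = 0. The concentrated side is the cathode; the cell reaction moves Mn²⁺ from high to low concentration with n = 2.
Q = [Mn²⁺]_dilute/[Mn²⁺]_conc = 1.9 × 10^-4/0.1 = 0.00190.
E = 0 − (0.0592/2) log Q = −(0.0592/2)(-2.721) = 0.0805 V.

0.081 V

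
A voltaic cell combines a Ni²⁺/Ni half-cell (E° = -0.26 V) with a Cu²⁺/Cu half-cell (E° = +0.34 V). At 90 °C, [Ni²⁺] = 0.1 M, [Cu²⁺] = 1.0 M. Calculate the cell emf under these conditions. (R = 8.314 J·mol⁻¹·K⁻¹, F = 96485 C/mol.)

0.636 V

The Cu²⁺/Cu couple has the higher reduction potential and acts as the cathode, so E°_cell = +0.34 − (-0.26) = 0.60 V.
Balancing electrons gives n = 2; the reaction quotient is Q = [Ni²⁺]/[Cu²⁺] = 0.100.
E = E° − (RT/nF) ln Q = 0.60 − (8.314×363)/(2×96485) × (-2.303) = 0.600 + 0.036 = 0.636 V.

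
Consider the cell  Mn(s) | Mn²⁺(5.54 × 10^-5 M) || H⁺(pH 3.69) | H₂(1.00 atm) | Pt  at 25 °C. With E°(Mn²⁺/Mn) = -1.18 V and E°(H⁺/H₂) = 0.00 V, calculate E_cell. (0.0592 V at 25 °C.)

The hydrogen couple is the cathode, so E°_cell = 1.18 V; n = 2.
[H⁺] = 10^(−3.69) = 2 × 10^-4 M, and Q = [Mn²⁺]·P(H₂) / [H⁺]^2 = 1330.
E = E° − (0.0592/2) log Q = 1.18 − (0.0592/2)(3.124) = 1.088 V.

1.09 V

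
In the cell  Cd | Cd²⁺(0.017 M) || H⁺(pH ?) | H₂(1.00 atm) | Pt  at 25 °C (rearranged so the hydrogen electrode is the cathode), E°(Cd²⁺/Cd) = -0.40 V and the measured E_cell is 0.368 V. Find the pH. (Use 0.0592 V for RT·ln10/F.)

E°_cell = 0.40 V and n = 2.
log Q = n(E° − E)/0.0592 = 2×(0.40 − 0.368)/0.0592 = 1.081.
With Q = [Cd²⁺]·P(H₂) / [H⁺]^2, solving for [H⁺] gives log[H⁺] = -1.425, so pH = 1.43.

pH = 1.43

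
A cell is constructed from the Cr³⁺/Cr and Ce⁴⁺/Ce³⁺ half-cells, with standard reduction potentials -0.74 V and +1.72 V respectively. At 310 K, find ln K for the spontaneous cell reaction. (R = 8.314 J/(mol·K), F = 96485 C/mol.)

ln K = 276.3

E°_cell = +1.72 − (-0.74) = 2.46 V, with n = 3 electrons transferred.
At equilibrium E = 0, so the Nernst equation gives ln K = nFE°/RT = (3)(96485)(2.46)/((8.314)(310)) = 276.28.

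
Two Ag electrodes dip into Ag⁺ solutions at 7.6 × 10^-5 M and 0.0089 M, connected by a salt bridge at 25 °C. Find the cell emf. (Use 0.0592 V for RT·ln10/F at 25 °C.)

Both half-cells are Ag⁺/Ag, so E°_cell = 0. The concentrated side is the cathode; the cell reaction moves Ag⁺ from high to low concentration with n = 1.
Q = [Ag⁺]_dilute/[Ag⁺]_conc = 7.6 × 10^-5/0.0089 = 0.00854.
E = 0 − (0.0592/1) log Q = −(0.0592/1)(-2.069) = 0.1225 V.

0.12 V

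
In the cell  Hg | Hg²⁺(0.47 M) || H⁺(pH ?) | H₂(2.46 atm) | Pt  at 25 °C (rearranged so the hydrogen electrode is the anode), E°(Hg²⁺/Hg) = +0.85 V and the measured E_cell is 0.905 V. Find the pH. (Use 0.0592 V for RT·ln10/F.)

E°_cell = 0.85 V and n = 2.
log Q = n(E° − E)/0.0592 = 2×(0.85 − 0.905)/0.0592 = -1.858.
With Q = [H⁺]^2 / ([Hg²⁺]·P(H₂)), solving for [H⁺] gives log[H⁺] = -0.898, so pH = 0.90.

pH = 0.90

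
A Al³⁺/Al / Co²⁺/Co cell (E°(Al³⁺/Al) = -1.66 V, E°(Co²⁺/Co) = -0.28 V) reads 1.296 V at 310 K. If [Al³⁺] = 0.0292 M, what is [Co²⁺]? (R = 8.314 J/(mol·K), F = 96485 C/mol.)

1.8 × 10^-4 M

From the Nernst equation, ln Q = nF(E° − E)/RT = 6×96485×(1.38 − 1.296)/(8.314×310) = 18.868, so Q = 1.56 × 10^8.
With Q = [Al³⁺]^2/[Co²⁺]^3 and the known concentrations, [Co²⁺]^3 in the denominator gives [Co²⁺] = 1.8 × 10^-4 M.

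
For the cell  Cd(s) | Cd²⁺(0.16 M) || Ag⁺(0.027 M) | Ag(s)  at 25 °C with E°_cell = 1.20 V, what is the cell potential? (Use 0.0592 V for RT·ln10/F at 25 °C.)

Balancing electrons gives n = 2; the reaction quotient is Q = [Cd²⁺]/[Ag⁺]^2 = 219.
At 25 °C, E = E° − (0.0592/n) log Q = 1.20 − (0.0592/2)(2.341) = 1.200 − 0.069 = 1.131 V.

1.13 V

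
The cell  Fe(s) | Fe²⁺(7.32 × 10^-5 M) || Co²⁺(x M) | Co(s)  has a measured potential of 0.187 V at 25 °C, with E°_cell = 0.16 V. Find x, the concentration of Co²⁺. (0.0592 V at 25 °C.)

6 × 10^-4 M

From the Nernst equation, log Q = n(E° − E)/0.0592 = 2(0.16 − 0.187)/0.0592 = -0.912, so Q = 0.122.
With Q = [Fe²⁺]/[Co²⁺] and the known concentrations, [Co²⁺] in the denominator gives [Co²⁺] = 6 × 10^-4 M.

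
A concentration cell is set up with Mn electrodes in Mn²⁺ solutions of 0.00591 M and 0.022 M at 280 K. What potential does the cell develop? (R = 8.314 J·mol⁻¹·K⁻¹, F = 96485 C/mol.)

Both half-cells are Mn²⁺/Mn, so E°_cell = 0. The concentrated side is the cathode; the cell reaction moves Mn²⁺ from high to low concentration with n = 2.
Q = [Mn²⁺]_dilute/[Mn²⁺]_conc = 0.00591/0.022 = 0.269.
E = 0 − (RT/nF) ln Q = −((8.314×280)/(2×96485))(-1.314) = 0.0159 V.

0.016 V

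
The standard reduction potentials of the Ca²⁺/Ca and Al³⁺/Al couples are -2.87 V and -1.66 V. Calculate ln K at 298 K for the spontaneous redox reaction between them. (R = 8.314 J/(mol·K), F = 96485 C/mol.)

E°_cell = -1.66 − (-2.87) = 1.21 V, with n = 6 electrons transferred.
At equilibrium E = 0, so the Nernst equation gives ln K = nFE°/RT = (6)(96485)(1.21)/((8.314)(298)) = 282.73.

ln K = 282.7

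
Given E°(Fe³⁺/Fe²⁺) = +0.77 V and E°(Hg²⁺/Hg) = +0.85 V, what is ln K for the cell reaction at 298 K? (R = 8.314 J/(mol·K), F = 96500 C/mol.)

ln K = 6.2

E°_cell = +0.85 − (+0.77) = 0.08 V, with n = 2 electrons transferred.
At equilibrium E = 0, so the Nernst equation gives ln K = nFE°/RT = (2)(96500)(0.08)/((8.314)(298)) = 6.23.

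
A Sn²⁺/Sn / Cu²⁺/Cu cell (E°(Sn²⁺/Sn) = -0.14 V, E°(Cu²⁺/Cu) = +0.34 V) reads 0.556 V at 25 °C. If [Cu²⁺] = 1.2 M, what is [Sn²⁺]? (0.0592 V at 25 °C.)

From the Nernst equation, log Q = n(E° − E)/0.0592 = 2(0.48 − 0.556)/0.0592 = -2.568, so Q = 0.00271.
With Q = [Sn²⁺]/[Cu²⁺] and the known concentrations, [Sn²⁺] in the numerator gives [Sn²⁺] = 0.0032 M.

0.0032 M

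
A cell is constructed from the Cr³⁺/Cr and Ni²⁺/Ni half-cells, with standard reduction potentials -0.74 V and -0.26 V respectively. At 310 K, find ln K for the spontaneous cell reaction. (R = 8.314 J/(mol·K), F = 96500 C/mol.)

ln K = 107.8

E°_cell = -0.26 − (-0.74) = 0.48 V, with n = 6 electrons transferred.
At equilibrium E = 0, so the Nernst equation gives ln K = nFE°/RT = (6)(96500)(0.48)/((8.314)(310)) = 107.83.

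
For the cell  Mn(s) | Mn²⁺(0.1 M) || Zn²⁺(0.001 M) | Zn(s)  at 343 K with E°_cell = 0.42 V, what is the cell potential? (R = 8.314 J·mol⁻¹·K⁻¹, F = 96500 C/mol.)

0.352 V

Balancing electrons gives n = 2; the reaction quotient is Q = [Mn²⁺]/[Zn²⁺] = 100.
E = E° − (RT/nF) ln Q = 0.42 − (8.314×343)/(2×96500) × (4.605) = 0.420 − 0.068 = 0.352 V.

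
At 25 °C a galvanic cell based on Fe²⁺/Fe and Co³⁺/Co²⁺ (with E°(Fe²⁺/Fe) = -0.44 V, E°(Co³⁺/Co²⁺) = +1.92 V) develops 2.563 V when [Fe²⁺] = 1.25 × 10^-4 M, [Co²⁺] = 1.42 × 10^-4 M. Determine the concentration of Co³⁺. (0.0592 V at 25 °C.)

From the Nernst equation, log Q = n(E° − E)/0.0592 = 2(2.36 − 2.563)/0.0592 = -6.858, so Q = 1.39 × 10^-7.
With Q = [Fe²⁺]·[Co²⁺]^2/[Co³⁺]^2 and the known concentrations, [Co³⁺]^2 in the denominator gives [Co³⁺] = 0.0043 M.

0.0043 M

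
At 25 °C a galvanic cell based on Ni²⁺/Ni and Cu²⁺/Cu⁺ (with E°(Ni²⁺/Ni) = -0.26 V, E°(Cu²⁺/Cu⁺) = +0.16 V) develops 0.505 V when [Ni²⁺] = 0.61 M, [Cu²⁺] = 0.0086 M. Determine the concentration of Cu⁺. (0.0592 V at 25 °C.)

From the Nernst equation, log Q = n(E° − E)/0.0592 = 2(0.42 − 0.505)/0.0592 = -2.872, so Q = 0.00134.
With Q = [Ni²⁺]·[Cu⁺]^2/[Cu²⁺]^2 and the known concentrations, [Cu⁺]^2 in the numerator gives [Cu⁺] = 4 × 10^-4 M.

4 × 10^-4 M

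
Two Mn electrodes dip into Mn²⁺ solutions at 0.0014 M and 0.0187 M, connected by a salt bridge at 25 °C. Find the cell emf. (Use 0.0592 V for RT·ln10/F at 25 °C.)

0.033 V

Both half-cells are Mn²⁺/Mn, so E°_cell = 0. The concentrated side is the cathode; the cell reaction moves Mn²⁺ from high to low concentration with n = 2.
Q = [Mn²⁺]_dilute/[Mn²⁺]_conc = 0.0014/0.0187 = 0.0749.
E = 0 − (0.0592/2) log Q = −(0.0592/2)(-1.126) = 0.0333 V.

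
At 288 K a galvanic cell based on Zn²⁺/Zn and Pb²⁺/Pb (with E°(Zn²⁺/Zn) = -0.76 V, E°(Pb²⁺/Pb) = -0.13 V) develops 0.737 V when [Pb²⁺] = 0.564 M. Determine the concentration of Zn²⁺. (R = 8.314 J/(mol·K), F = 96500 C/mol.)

1 × 10^-4 M

From the Nernst equation, ln Q = nF(E° − E)/RT = 2×96500×(0.63 − 0.737)/(8.314×288) = -8.625, so Q = 1.8 × 10^-4.
With Q = [Zn²⁺]/[Pb²⁺] and the known concentrations, [Zn²⁺] in the numerator gives [Zn²⁺] = 1 × 10^-4 M.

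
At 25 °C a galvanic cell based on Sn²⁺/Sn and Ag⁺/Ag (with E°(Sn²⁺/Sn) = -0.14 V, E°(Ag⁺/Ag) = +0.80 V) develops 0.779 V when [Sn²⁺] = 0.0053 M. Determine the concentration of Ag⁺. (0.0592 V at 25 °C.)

1.4 × 10^-4 M

From the Nernst equation, log Q = n(E° − E)/0.0592 = 2(0.94 − 0.779)/0.0592 = 5.439, so Q = 2.75 × 10^5.
With Q = [Sn²⁺]/[Ag⁺]^2 and the known concentrations, [Ag⁺]^2 in the denominator gives [Ag⁺] = 1.4 × 10^-4 M.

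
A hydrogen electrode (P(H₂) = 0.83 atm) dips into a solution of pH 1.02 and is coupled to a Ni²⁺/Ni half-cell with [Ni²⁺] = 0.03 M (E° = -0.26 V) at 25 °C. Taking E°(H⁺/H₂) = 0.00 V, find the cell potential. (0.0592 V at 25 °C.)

The hydrogen couple is the cathode, so E°_cell = 0.26 V; n = 2.
[H⁺] = 10^(−1.02) = 0.095 M, and Q = [Ni²⁺]·P(H₂) / [H⁺]^2 = 2.73.
E = E° − (0.0592/2) log Q = 0.26 − (0.0592/2)(0.436) = 0.247 V.

0.25 V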